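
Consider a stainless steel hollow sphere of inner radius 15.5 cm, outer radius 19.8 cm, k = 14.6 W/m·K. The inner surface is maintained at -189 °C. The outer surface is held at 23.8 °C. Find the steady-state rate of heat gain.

Q = 27.9 kW

Q = 4πk·ΔT/(1/r₁ − 1/r₂) = 4π × 14.6 × 212.8 / (1/0.155 − 1/0.198) = 27900 W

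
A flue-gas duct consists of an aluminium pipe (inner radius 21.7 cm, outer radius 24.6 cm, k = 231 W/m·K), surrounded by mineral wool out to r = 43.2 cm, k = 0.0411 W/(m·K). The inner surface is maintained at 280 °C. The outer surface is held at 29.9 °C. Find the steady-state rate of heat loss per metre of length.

Treat each layer as a resistance in series:
  R'_aluminium = ln(0.246/0.217)/(2πk) = 0.1254/(2π·231) = 8.642×10^-5 m·K/W
  R'_mineral wool = ln(0.432/0.246)/(2πk) = 0.5631/(2π·0.0411) = 2.181 m·K/W
ΣR = 8.642×10^-5 + 2.181 = 2.181 m·K/W
Q' = ΔT/ΣR = (280 °C − 29.9 °C)/2.181 = 115 W/m

Q' = 115 W/m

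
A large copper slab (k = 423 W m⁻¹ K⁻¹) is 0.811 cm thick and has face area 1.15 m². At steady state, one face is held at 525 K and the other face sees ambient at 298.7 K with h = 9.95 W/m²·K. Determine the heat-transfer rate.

Treat each layer as a resistance in series:
  R_copper = L/(kA) = 0.00811/(423·1.15) = 1.667×10^-5 K/W
  R_conv,out = 1/(hA) = 1/(9.95·1.15) = 0.08739 K/W
ΣR = 1.667×10^-5 + 0.08739 = 0.08741 K/W
Q = ΔT/ΣR = (525 K − 298.7 K)/0.08741 = 2590 W

Q = 2590 W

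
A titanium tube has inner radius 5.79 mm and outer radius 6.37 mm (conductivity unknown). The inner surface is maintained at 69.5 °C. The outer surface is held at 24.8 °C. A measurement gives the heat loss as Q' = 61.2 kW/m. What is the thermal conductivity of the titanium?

k = 20.8 W/m·K

ΣR = ΔT/Q' = |69.5 − 24.8|/61200 = 7.304×10^-4 m·K/W
ln(r₂/r₁)/(2πk) = 7.304×10^-4 ⇒ k = 0.09547/(2π·7.304×10^-4) = 20.8 W/m·K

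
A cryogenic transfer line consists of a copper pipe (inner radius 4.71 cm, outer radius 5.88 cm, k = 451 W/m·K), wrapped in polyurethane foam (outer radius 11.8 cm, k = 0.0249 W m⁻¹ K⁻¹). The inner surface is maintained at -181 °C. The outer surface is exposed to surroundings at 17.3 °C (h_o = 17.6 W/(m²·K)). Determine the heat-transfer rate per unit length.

Resistance network (inner→outer):
  R'_copper = ln(0.0588/0.0471)/(2πk) = 0.2219/(2π·451) = 7.830×10^-5 m·K/W
  R'_polyurethane foam = ln(0.118/0.0588)/(2πk) = 0.6965/(2π·0.0249) = 4.452 m·K/W
  R'_conv,out = 1/(2πr h) = 1/(2π·0.118·17.6) = 0.07663 m·K/W
ΣR = 7.830×10^-5 + 4.452 + 0.07663 = 4.529 m·K/W
Q' = ΔT/ΣR = (-181 °C − 17.3 °C)/4.529 = -43.8 W/m
(Negative Q' ⇒ heat flows inward; heat gain = 43.8 W/m.)

Q' = 43.8 W/m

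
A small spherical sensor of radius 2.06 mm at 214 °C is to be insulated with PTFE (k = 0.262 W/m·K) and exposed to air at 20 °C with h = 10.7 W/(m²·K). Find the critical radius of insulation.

For a sphere, r_cr = 2k_ins/h = 2·0.262/10.7 = 0.0490 m = 4.90 cm

r_cr = 4.90 cm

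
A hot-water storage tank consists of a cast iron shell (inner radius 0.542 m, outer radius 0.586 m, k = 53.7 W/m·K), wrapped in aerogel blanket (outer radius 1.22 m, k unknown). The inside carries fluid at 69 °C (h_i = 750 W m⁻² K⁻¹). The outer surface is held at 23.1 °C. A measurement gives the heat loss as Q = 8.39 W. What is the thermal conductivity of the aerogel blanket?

ΣR = ΔT/Q = |69 − 23.1|/8.39 = 5.471 K/W
Known resistances:
  R_conv,in = 1/(4πr²h) = 1/(4π·0.542²·750) = 3.612×10^-4 K/W
  R_cast iron = (1/0.542 − 1/0.586)/(4πk) = 0.1385/(4π·53.7) = 2.053×10^-4 K/W
R_aerogel blanket = ΣR − ΣR_known = 5.471 − 5.665×10^-4 = 5.470 K/W
(1/r₁−1/r₂)/(4πk) = 5.470 ⇒ k = 0.8868/(4π·5.470) = 0.0129 W/m·K

k = 0.0129 W/m·K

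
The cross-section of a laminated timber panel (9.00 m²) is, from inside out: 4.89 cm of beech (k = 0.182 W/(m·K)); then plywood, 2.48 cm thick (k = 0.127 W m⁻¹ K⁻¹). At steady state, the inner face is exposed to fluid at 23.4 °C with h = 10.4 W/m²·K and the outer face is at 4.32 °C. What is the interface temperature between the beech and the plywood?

Treat each layer as a resistance in series:
  R_conv,in = 1/(hA) = 1/(10.4·9.00) = 0.01068 K/W
  R_beech = L/(kA) = 0.0489/(0.182·9.00) = 0.02985 K/W
  R_plywood = L/(kA) = 0.0248/(0.127·9.00) = 0.02170 K/W
ΣR = 0.01068 + 0.02985 + 0.02170 = 0.06223 K/W
Q = ΔT/ΣR = (23.4 °C − 4.32 °C)/0.06223 = 306.6 W
From the inner boundary to the beech/plywood interface, ΣR_partial = 0.04053 K/W.
T_interface = T_in − Q·ΣR_partial = 23.4 °C − (306.6)(0.04053) = 11.0 °C

T = 11.0 °C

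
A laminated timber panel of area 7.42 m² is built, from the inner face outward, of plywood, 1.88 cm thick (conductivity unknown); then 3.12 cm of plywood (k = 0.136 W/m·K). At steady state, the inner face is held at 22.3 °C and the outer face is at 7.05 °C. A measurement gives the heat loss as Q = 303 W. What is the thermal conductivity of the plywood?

k = 0.131 W/m·K

ΣR = ΔT/Q = |22.3 − 7.05|/303 = 0.05033 K/W
Known resistances:
  R_plywood = L/(kA) = 0.0312/(0.136·7.42) = 0.03092 K/W
R_plywood = ΣR − ΣR_known = 0.05033 − 0.03092 = 0.01941 K/W
L/(kA) = 0.01941 ⇒ k = 0.0188/(0.01941·7.42) = 0.131 W/m·K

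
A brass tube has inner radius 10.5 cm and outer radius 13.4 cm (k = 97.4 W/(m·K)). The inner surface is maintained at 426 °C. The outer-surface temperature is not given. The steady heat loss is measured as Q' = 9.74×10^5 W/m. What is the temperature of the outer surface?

T_out = 37.9 °C

Series resistances:
  R'_brass = ln(0.134/0.105)/(2πk) = 0.2439/(2π·97.4) = 3.985×10^-4 m·K/W
ΣR = 3.985×10^-4 m·K/W
ΔT = Q'·ΣR = 9.74×10^5 × 3.985×10^-4 = 388.1 K
Heat flows outward, so T_out = T_in − ΔT = 426 − 388.1 = 37.9 °C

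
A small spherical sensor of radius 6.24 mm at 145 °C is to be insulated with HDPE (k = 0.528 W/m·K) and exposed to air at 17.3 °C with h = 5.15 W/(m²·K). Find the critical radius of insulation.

r_cr = 20.5 cm

For a sphere, r_cr = 2k_ins/h = 2·0.528/5.15 = 0.205 m = 20.5 cm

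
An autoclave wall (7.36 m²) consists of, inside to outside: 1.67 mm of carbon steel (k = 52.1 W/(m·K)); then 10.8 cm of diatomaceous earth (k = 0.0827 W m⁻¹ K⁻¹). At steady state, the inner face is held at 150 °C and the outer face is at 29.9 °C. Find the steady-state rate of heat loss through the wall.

Resistance network (inner→outer):
  R_carbon steel = L/(kA) = 0.00167/(52.1·7.36) = 4.355×10^-6 K/W
  R_diatomaceous earth = L/(kA) = 0.108/(0.0827·7.36) = 0.1774 K/W
ΣR = 4.355×10^-6 + 0.1774 = 0.1774 K/W
Q = ΔT/ΣR = (150 °C − 29.9 °C)/0.1774 = 677 W

Q = 677 W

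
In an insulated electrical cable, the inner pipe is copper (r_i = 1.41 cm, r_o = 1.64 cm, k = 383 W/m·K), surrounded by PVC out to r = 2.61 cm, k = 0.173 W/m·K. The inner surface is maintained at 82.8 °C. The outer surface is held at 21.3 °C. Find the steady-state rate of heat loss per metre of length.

Resistance network (inner→outer):
  R'_copper = ln(0.0164/0.0141)/(2πk) = 0.1511/(2π·383) = 6.279×10^-5 m·K/W
  R'_PVC = ln(0.0261/0.0164)/(2πk) = 0.4647/(2π·0.173) = 0.4275 m·K/W
ΣR = 6.279×10^-5 + 0.4275 = 0.4276 m·K/W
Q' = ΔT/ΣR = (82.8 °C − 21.3 °C)/0.4276 = 144 W/m

Q' = 144 W/m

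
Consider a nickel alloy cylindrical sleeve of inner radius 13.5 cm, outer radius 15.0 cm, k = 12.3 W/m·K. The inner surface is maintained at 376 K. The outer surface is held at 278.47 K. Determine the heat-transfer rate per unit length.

Q' = 2πk·ΔT/ln(r₂/r₁) = 2π × 12.3 × 97.53 / ln(0.150/0.135) = 71500 W/m

Q' = 71500 W/m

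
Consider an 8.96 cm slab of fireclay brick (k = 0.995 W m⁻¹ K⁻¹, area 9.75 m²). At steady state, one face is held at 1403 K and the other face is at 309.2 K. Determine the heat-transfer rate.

Q = 118 kW

Q = kA·ΔT/L = 0.995 × 9.75 × |1403 K − 309.2 K| / 0.0896 = 1.18×10^5 W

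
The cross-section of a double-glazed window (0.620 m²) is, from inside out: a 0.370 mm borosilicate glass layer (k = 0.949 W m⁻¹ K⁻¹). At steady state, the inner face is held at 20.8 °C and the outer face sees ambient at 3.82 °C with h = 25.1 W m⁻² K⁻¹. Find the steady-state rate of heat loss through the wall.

Treat each layer as a resistance in series:
  R_borosilicate glass = L/(kA) = 3.70×10^-4/(0.949·0.620) = 6.288×10^-4 K/W
  R_conv,out = 1/(hA) = 1/(25.1·0.620) = 0.06426 K/W
ΣR = 6.288×10^-4 + 0.06426 = 0.06489 K/W
Q = ΔT/ΣR = (20.8 °C − 3.82 °C)/0.06489 = 262 W

Q = 262 W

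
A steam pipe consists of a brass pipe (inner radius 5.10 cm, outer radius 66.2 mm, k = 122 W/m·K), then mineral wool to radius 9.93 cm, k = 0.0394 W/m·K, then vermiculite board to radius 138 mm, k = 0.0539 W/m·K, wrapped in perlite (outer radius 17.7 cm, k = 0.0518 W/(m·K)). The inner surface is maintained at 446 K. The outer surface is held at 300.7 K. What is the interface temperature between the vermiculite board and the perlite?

Treat each layer as a resistance in series:
  R'_brass = ln(0.0662/0.0510)/(2πk) = 0.2609/(2π·122) = 3.403×10^-4 m·K/W
  R'_mineral wool = ln(0.0993/0.0662)/(2πk) = 0.4055/(2π·0.0394) = 1.638 m·K/W
  R'_vermiculite board = ln(0.138/0.0993)/(2πk) = 0.3291/(2π·0.0539) = 0.9718 m·K/W
  R'_perlite = ln(0.177/0.138)/(2πk) = 0.2489/(2π·0.0518) = 0.7647 m·K/W
ΣR = 3.403×10^-4 + 1.638 + 0.9718 + 0.7647 = 3.375 m·K/W
Q' = ΔT/ΣR = (446 K − 300.7 K)/3.375 = 43.05 W/m
From the inner boundary to the vermiculite board/perlite interface, ΣR_partial = 2.610 m·K/W.
T_interface = T_in − Q'·ΣR_partial = 446 K − (43.05)(2.610) = 333.6 K

T = 333.6 K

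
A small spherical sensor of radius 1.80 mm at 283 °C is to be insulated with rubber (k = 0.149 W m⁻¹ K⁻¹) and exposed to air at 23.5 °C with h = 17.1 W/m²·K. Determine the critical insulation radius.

r_cr = 1.74 cm

For a sphere, r_cr = 2k_ins/h = 2·0.149/17.1 = 0.0174 m = 1.74 cm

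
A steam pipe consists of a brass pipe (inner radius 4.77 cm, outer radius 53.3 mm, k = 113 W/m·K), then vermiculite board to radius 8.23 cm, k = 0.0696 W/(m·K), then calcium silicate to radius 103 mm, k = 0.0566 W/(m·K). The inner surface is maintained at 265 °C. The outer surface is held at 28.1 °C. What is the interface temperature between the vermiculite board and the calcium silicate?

T = 120 °C

Resistance network (inner→outer):
  R'_brass = ln(0.0533/0.0477)/(2πk) = 0.1110/(2π·113) = 1.563×10^-4 m·K/W
  R'_vermiculite board = ln(0.0823/0.0533)/(2πk) = 0.4344/(2π·0.0696) = 0.9934 m·K/W
  R'_calcium silicate = ln(0.103/0.0823)/(2πk) = 0.2244/(2π·0.0566) = 0.6309 m·K/W
ΣR = 1.563×10^-4 + 0.9934 + 0.6309 = 1.624 m·K/W
Q' = ΔT/ΣR = (265 °C − 28.1 °C)/1.624 = 145.9 W/m
From the inner boundary to the vermiculite board/calcium silicate interface, ΣR_partial = 0.9936 m·K/W.
T_interface = T_in − Q'·ΣR_partial = 265 °C − (145.9)(0.9936) = 120 °C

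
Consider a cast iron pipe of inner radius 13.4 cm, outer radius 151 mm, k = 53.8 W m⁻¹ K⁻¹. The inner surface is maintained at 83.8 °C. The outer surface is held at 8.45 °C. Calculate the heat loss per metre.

Q' = 2πk·ΔT/ln(r₂/r₁) = 2π × 53.8 × 75.35 / ln(0.151/0.134) = 2.13×10^5 W/m

Q' = 213 kW/m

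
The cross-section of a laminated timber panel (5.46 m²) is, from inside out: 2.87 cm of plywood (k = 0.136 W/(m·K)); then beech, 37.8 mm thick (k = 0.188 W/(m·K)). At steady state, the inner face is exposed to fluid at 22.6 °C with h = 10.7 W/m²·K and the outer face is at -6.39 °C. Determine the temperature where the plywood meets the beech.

T = 5.14 °C

Resistance network (inner→outer):
  R_conv,in = 1/(hA) = 1/(10.7·5.46) = 0.01712 K/W
  R_plywood = L/(kA) = 0.0287/(0.136·5.46) = 0.03865 K/W
  R_beech = L/(kA) = 0.0378/(0.188·5.46) = 0.03682 K/W
ΣR = 0.01712 + 0.03865 + 0.03682 = 0.09259 K/W
Q = ΔT/ΣR = (22.6 °C − -6.39 °C)/0.09259 = 313.1 W
From the inner boundary to the plywood/beech interface, ΣR_partial = 0.05577 K/W.
T_interface = T_in − Q·ΣR_partial = 22.6 °C − (313.1)(0.05577) = 5.14 °C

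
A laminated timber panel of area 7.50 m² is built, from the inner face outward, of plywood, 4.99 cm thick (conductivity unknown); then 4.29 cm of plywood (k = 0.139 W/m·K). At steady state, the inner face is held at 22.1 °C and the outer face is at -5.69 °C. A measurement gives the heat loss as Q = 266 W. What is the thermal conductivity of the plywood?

ΣR = ΔT/Q = |22.1 − -5.69|/266 = 0.1045 K/W
Known resistances:
  R_plywood = L/(kA) = 0.0429/(0.139·7.50) = 0.04115 K/W
R_plywood = ΣR − ΣR_known = 0.1045 − 0.04115 = 0.06335 K/W
L/(kA) = 0.06335 ⇒ k = 0.0499/(0.06335·7.50) = 0.105 W/m·K

k = 0.105 W/m·K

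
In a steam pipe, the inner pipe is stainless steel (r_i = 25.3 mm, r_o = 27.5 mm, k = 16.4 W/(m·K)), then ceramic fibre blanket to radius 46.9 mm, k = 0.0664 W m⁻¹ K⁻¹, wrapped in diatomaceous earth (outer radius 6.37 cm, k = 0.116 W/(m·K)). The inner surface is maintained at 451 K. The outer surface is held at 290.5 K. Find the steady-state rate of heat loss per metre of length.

Treat each layer as a resistance in series:
  R'_stainless steel = ln(0.0275/0.0253)/(2πk) = 0.08338/(2π·16.4) = 8.092×10^-4 m·K/W
  R'_ceramic fibre blanket = ln(0.0469/0.0275)/(2πk) = 0.5338/(2π·0.0664) = 1.280 m·K/W
  R'_diatomaceous earth = ln(0.0637/0.0469)/(2πk) = 0.3062/(2π·0.116) = 0.4201 m·K/W
ΣR = 8.092×10^-4 + 1.280 + 0.4201 = 1.701 m·K/W
Q' = ΔT/ΣR = (451 K − 290.5 K)/1.701 = 94.4 W/m

Q' = 94.4 W/m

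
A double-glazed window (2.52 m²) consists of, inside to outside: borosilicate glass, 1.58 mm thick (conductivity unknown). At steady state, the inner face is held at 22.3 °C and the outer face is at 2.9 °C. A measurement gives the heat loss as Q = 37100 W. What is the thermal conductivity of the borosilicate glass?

k = 1.20 W/m·K

ΣR = ΔT/Q = |22.3 − 2.9|/37100 = 5.229×10^-4 K/W
L/(kA) = 5.229×10^-4 ⇒ k = 0.00158/(5.229×10^-4·2.52) = 1.20 W/m·K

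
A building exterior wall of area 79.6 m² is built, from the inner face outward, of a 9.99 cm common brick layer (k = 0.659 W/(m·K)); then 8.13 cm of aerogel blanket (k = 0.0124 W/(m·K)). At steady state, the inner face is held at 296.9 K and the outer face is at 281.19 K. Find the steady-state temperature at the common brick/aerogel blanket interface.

Resistance network (inner→outer):
  R_common brick = L/(kA) = 0.0999/(0.659·79.6) = 0.001904 K/W
  R_aerogel blanket = L/(kA) = 0.0813/(0.0124·79.6) = 0.08237 K/W
ΣR = 0.001904 + 0.08237 = 0.08427 K/W
Q = ΔT/ΣR = (296.9 K − 281.19 K)/0.08427 = 186.4 W
From the inner boundary to the common brick/aerogel blanket interface, ΣR_partial = 0.001904 K/W.
T_interface = T_in − Q·ΣR_partial = 296.9 K − (186.4)(0.001904) = 296.5 K

T = 296.5 K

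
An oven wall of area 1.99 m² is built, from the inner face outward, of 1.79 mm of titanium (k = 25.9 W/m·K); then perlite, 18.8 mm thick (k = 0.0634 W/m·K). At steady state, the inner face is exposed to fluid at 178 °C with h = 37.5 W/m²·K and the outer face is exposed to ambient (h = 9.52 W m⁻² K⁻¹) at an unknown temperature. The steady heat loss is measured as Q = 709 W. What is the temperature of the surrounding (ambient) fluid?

T_out = 25.4 °C

Series resistances:
  R_conv,in = 1/(hA) = 1/(37.5·1.99) = 0.01340 K/W
  R_titanium = L/(kA) = 0.00179/(25.9·1.99) = 3.473×10^-5 K/W
  R_perlite = L/(kA) = 0.0188/(0.0634·1.99) = 0.1490 K/W
  R_conv,out = 1/(hA) = 1/(9.52·1.99) = 0.05278 K/W
ΣR = 0.2152 K/W
ΔT = Q·ΣR = 709 × 0.2152 = 152.6 K
Heat flows outward, so T_out = T_in − ΔT = 178 − 152.6 = 25.4 °C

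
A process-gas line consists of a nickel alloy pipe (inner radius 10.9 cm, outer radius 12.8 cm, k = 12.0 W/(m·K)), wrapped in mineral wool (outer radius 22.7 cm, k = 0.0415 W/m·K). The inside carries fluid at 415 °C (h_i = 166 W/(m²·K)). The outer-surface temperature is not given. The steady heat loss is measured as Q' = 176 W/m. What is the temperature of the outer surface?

T_out = 26.4 °C

Sum the resistances:
  R'_conv,in = 1/(2πr h) = 1/(2π·0.109·166) = 0.008796 m·K/W
  R'_nickel alloy = ln(0.128/0.109)/(2πk) = 0.1607/(2π·12.0) = 0.002131 m·K/W
  R'_mineral wool = ln(0.227/0.128)/(2πk) = 0.5729/(2π·0.0415) = 2.197 m·K/W
ΣR = 2.208 m·K/W
ΔT = Q'·ΣR = 176 × 2.208 = 388.6 K
Heat flows outward, so T_out = T_in − ΔT = 415 − 388.6 = 26.4 °C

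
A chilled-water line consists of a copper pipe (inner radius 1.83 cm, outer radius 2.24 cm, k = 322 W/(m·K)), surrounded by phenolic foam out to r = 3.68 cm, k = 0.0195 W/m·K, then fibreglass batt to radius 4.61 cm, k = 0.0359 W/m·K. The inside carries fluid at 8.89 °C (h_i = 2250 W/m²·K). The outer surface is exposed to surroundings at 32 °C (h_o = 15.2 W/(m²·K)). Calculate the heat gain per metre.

Q' = 4.38 W/m

Treat each layer as a resistance in series:
  R'_conv,in = 1/(2πr h) = 1/(2π·0.0183·2250) = 0.003865 m·K/W
  R'_copper = ln(0.0224/0.0183)/(2πk) = 0.2022/(2π·322) = 9.992×10^-5 m·K/W
  R'_phenolic foam = ln(0.0368/0.0224)/(2πk) = 0.4964/(2π·0.0195) = 4.052 m·K/W
  R'_fibreglass batt = ln(0.0461/0.0368)/(2πk) = 0.2253/(2π·0.0359) = 0.9989 m·K/W
  R'_conv,out = 1/(2πr h) = 1/(2π·0.0461·15.2) = 0.2271 m·K/W
ΣR = 0.003865 + 9.992×10^-5 + 4.052 + 0.9989 + 0.2271 = 5.282 m·K/W
Q' = ΔT/ΣR = (8.89 °C − 32 °C)/5.282 = -4.38 W/m
(Negative Q' ⇒ heat flows inward; heat gain = 4.38 W/m.)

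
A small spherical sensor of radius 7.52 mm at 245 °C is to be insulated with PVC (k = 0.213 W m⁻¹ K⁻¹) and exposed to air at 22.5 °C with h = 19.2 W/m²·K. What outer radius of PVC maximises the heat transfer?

For a sphere, r_cr = 2k_ins/h = 2·0.213/19.2 = 0.0222 m = 2.22 cm

r_cr = 2.22 cm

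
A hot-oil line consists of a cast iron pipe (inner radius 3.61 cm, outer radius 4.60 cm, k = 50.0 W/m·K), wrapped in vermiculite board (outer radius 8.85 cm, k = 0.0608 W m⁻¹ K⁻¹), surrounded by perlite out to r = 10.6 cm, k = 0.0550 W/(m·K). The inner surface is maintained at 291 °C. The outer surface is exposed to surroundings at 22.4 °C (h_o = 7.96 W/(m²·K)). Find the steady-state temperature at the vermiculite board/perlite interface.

T = 101 °C

Resistance network (inner→outer):
  R'_cast iron = ln(0.0460/0.0361)/(2πk) = 0.2423/(2π·50.0) = 7.714×10^-4 m·K/W
  R'_vermiculite board = ln(0.0885/0.0460)/(2πk) = 0.6544/(2π·0.0608) = 1.713 m·K/W
  R'_perlite = ln(0.106/0.0885)/(2πk) = 0.1804/(2π·0.0550) = 0.5221 m·K/W
  R'_conv,out = 1/(2πr h) = 1/(2π·0.106·7.96) = 0.1886 m·K/W
ΣR = 7.714×10^-4 + 1.713 + 0.5221 + 0.1886 = 2.424 m·K/W
Q' = ΔT/ΣR = (291 °C − 22.4 °C)/2.424 = 110.8 W/m
From the inner boundary to the vermiculite board/perlite interface, ΣR_partial = 1.714 m·K/W.
T_interface = T_in − Q'·ΣR_partial = 291 °C − (110.8)(1.714) = 101 °C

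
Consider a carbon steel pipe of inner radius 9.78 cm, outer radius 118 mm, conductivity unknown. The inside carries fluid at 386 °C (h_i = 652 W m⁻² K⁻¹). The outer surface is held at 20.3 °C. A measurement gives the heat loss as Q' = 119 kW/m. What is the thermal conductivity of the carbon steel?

ΣR = ΔT/Q' = |386 − 20.3|/1.19×10^5 = 0.003073 m·K/W
Known resistances:
  R'_conv,in = 1/(2πr h) = 1/(2π·0.0978·652) = 0.002496 m·K/W
R_carbon steel = ΣR − ΣR_known = 0.003073 − 0.002496 = 5.770×10^-4 m·K/W
ln(r₂/r₁)/(2πk) = 5.770×10^-4 ⇒ k = 0.1878/(2π·5.770×10^-4) = 51.8 W/m·K

k = 51.8 W/m·K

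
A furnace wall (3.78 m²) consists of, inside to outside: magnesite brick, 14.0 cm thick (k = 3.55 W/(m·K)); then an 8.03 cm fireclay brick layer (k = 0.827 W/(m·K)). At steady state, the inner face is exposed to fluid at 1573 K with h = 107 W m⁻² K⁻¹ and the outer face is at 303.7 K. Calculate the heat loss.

Series thermal resistances, inner to outer:
  R_conv,in = 1/(hA) = 1/(107·3.78) = 0.002472 K/W
  R_magnesite brick = L/(kA) = 0.140/(3.55·3.78) = 0.01043 K/W
  R_fireclay brick = L/(kA) = 0.0803/(0.827·3.78) = 0.02569 K/W
ΣR = 0.002472 + 0.01043 + 0.02569 = 0.03859 K/W
Q = ΔT/ΣR = (1573 K − 303.7 K)/0.03859 = 32900 W

Q = 32900 W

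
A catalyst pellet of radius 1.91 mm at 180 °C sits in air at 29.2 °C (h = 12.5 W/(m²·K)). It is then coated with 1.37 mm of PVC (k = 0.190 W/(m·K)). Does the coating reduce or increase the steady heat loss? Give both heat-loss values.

Critical radius for a sphere: r_cr = 2k/h = 0.0304 m = 3.04 cm.
Outer radius after coating: r₂ = 0.00191 + 0.00137 = 0.00328 m.
Since r₁ < r_cr and r₂ ≤ r_cr, the coating moves toward the maximum at r_cr — heat loss rises.
Bare: R = 1/(4πr₁²h) = 1745 K/W; Q = 150.8/1745 = 0.0864 W.
Coated: R = R_cond + R_conv = 683.3 K/W; Q = 150.8/683.3 = 0.221 W.

increases: 0.0864 → 0.221 W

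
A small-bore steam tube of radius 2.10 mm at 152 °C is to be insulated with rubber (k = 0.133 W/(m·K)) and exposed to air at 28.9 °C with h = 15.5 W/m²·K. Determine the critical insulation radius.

For a cylinder, r_cr = k_ins/h = 0.133/15.5 = 0.00858 m = 0.858 cm

r_cr = 0.858 cm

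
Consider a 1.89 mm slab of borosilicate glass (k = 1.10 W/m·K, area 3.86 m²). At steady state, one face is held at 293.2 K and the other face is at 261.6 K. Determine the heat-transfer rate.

Q = kA·ΔT/L = 1.10 × 3.86 × |293.2 K − 261.6 K| / 0.00189 = 71000 W

Q = 71.0 kW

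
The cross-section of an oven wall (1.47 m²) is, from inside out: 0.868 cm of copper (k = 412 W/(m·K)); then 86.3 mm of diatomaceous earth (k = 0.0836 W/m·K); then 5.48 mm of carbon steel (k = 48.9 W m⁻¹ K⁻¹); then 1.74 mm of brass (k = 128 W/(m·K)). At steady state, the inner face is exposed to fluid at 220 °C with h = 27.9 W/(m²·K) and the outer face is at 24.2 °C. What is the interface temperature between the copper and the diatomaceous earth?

Series thermal resistances, inner to outer:
  R_conv,in = 1/(hA) = 1/(27.9·1.47) = 0.02438 K/W
  R_copper = L/(kA) = 0.00868/(412·1.47) = 1.433×10^-5 K/W
  R_diatomaceous earth = L/(kA) = 0.0863/(0.0836·1.47) = 0.7022 K/W
  R_carbon steel = L/(kA) = 0.00548/(48.9·1.47) = 7.623×10^-5 K/W
  R_brass = L/(kA) = 0.00174/(128·1.47) = 9.247×10^-6 K/W
ΣR = 0.02438 + 1.433×10^-5 + 0.7022 + 7.623×10^-5 + 9.247×10^-6 = 0.7267 K/W
Q = ΔT/ΣR = (220 °C − 24.2 °C)/0.7267 = 269.4 W
From the inner boundary to the copper/diatomaceous earth interface, ΣR_partial = 0.02439 K/W.
T_interface = T_in − Q·ΣR_partial = 220 °C − (269.4)(0.02439) = 213 °C

T = 213 °C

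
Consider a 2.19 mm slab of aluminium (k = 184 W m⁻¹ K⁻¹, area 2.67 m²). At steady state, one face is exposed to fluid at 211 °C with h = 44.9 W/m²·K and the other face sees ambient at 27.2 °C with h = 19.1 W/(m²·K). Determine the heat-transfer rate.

Q = 6.57 kW

Resistance network (inner→outer):
  R_conv,in = 1/(hA) = 1/(44.9·2.67) = 0.008341 K/W
  R_aluminium = L/(kA) = 0.00219/(184·2.67) = 4.458×10^-6 K/W
  R_conv,out = 1/(hA) = 1/(19.1·2.67) = 0.01961 K/W
ΣR = 0.008341 + 4.458×10^-6 + 0.01961 = 0.02796 K/W
Q = ΔT/ΣR = (211 °C − 27.2 °C)/0.02796 = 6570 W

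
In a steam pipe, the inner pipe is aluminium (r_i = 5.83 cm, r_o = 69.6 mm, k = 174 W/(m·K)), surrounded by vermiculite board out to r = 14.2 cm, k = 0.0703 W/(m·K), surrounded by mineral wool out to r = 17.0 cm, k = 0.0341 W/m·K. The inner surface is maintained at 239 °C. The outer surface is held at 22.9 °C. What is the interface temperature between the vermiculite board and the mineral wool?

Series thermal resistances, inner to outer:
  R'_aluminium = ln(0.0696/0.0583)/(2πk) = 0.1772/(2π·174) = 1.620×10^-4 m·K/W
  R'_vermiculite board = ln(0.142/0.0696)/(2πk) = 0.7131/(2π·0.0703) = 1.614 m·K/W
  R'_mineral wool = ln(0.170/0.142)/(2πk) = 0.1800/(2π·0.0341) = 0.8400 m·K/W
ΣR = 1.620×10^-4 + 1.614 + 0.8400 = 2.454 m·K/W
Q' = ΔT/ΣR = (239 °C − 22.9 °C)/2.454 = 88.06 W/m
From the inner boundary to the vermiculite board/mineral wool interface, ΣR_partial = 1.614 m·K/W.
T_interface = T_in − Q'·ΣR_partial = 239 °C − (88.06)(1.614) = 96.9 °C

T = 96.9 °C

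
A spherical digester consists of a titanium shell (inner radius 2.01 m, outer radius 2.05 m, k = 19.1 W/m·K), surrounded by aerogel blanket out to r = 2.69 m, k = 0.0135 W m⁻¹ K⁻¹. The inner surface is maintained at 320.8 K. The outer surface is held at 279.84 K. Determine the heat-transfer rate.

Q = 59.9 W

Resistance network (inner→outer):
  R_titanium = (1/2.01 − 1/2.05)/(4πk) = 0.009708/(4π·19.1) = 4.045×10^-5 K/W
  R_aerogel blanket = (1/2.05 − 1/2.69)/(4πk) = 0.1161/(4π·0.0135) = 0.6841 K/W
ΣR = 4.045×10^-5 + 0.6841 = 0.6841 K/W
Q = ΔT/ΣR = (320.8 K − 279.84 K)/0.6841 = 59.9 W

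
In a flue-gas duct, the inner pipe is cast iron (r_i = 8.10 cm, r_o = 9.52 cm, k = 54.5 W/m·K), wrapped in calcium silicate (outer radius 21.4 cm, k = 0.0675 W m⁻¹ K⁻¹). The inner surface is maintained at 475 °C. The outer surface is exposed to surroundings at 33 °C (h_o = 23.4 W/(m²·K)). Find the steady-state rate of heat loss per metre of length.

Q' = 228 W/m

Resistance network (inner→outer):
  R'_cast iron = ln(0.0952/0.0810)/(2πk) = 0.1615/(2π·54.5) = 4.717×10^-4 m·K/W
  R'_calcium silicate = ln(0.214/0.0952)/(2πk) = 0.8100/(2π·0.0675) = 1.910 m·K/W
  R'_conv,out = 1/(2πr h) = 1/(2π·0.214·23.4) = 0.03178 m·K/W
ΣR = 4.717×10^-4 + 1.910 + 0.03178 = 1.942 m·K/W
Q' = ΔT/ΣR = (475 °C − 33 °C)/1.942 = 228 W/m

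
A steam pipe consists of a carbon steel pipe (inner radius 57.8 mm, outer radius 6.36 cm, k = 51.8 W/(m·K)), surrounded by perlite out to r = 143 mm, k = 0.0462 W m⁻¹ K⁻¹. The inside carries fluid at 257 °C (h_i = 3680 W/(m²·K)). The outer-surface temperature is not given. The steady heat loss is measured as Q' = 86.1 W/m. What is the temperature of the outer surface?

Series resistances:
  R'_conv,in = 1/(2πr h) = 1/(2π·0.0578·3680) = 7.482×10^-4 m·K/W
  R'_carbon steel = ln(0.0636/0.0578)/(2πk) = 0.09562/(2π·51.8) = 2.938×10^-4 m·K/W
  R'_perlite = ln(0.143/0.0636)/(2πk) = 0.8102/(2π·0.0462) = 2.791 m·K/W
ΣR = 2.792 m·K/W
ΔT = Q'·ΣR = 86.1 × 2.792 = 240.4 K
Heat flows outward, so T_out = T_in − ΔT = 257 − 240.4 = 16.6 °C

T_out = 16.6 °C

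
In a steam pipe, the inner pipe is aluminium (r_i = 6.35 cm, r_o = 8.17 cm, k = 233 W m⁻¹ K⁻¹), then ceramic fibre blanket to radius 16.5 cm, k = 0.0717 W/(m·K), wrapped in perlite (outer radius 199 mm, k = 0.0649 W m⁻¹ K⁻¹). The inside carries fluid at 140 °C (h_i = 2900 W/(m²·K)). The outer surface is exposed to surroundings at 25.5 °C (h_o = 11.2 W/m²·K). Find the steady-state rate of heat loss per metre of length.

Q' = 54.7 W/m

Resistance network (inner→outer):
  R'_conv,in = 1/(2πr h) = 1/(2π·0.0635·2900) = 8.643×10^-4 m·K/W
  R'_aluminium = ln(0.0817/0.0635)/(2πk) = 0.2520/(2π·233) = 1.721×10^-4 m·K/W
  R'_ceramic fibre blanket = ln(0.165/0.0817)/(2πk) = 0.7029/(2π·0.0717) = 1.560 m·K/W
  R'_perlite = ln(0.199/0.165)/(2πk) = 0.1874/(2π·0.0649) = 0.4595 m·K/W
  R'_conv,out = 1/(2πr h) = 1/(2π·0.199·11.2) = 0.07141 m·K/W
ΣR = 8.643×10^-4 + 1.721×10^-4 + 1.560 + 0.4595 + 0.07141 = 2.092 m·K/W
Q' = ΔT/ΣR = (140 °C − 25.5 °C)/2.092 = 54.7 W/m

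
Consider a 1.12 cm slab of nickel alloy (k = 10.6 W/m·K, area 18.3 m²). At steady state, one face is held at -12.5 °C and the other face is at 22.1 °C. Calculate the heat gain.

Q = 5.99×10^5 W

Q = kA·ΔT/L = 10.6 × 18.3 × |-12.5 °C − 22.1 °C| / 0.0112 = 5.99×10^5 W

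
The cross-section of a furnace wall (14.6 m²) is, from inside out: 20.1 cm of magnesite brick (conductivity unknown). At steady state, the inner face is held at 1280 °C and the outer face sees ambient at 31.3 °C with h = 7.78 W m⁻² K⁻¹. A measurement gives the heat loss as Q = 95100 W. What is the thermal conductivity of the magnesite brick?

k = 3.18 W/m·K

ΣR = ΔT/Q = |1280 − 31.3|/95100 = 0.01313 K/W
Known resistances:
  R_conv,out = 1/(hA) = 1/(7.78·14.6) = 0.008804 K/W
R_magnesite brick = ΣR − ΣR_known = 0.01313 − 0.008804 = 0.004326 K/W
L/(kA) = 0.004326 ⇒ k = 0.201/(0.004326·14.6) = 3.18 W/m·K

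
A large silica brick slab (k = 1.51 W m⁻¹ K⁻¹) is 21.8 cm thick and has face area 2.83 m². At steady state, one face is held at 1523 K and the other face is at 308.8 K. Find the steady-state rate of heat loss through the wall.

Q = kA·ΔT/L = 1.51 × 2.83 × |1523 K − 308.8 K| / 0.218 = 23800 W

Q = 23.8 kW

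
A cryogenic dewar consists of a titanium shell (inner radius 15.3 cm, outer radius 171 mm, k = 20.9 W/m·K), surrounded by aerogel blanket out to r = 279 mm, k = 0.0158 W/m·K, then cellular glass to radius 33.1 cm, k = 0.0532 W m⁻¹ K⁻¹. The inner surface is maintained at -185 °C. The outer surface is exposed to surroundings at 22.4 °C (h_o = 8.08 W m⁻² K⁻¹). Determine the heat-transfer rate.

Resistance network (inner→outer):
  R_titanium = (1/0.153 − 1/0.171)/(4πk) = 0.6880/(4π·20.9) = 0.002620 K/W
  R_aerogel blanket = (1/0.171 − 1/0.279)/(4πk) = 2.264/(4π·0.0158) = 11.40 K/W
  R_cellular glass = (1/0.279 − 1/0.331)/(4πk) = 0.5631/(4π·0.0532) = 0.8423 K/W
  R_conv,out = 1/(4πr²h) = 1/(4π·0.331²·8.08) = 0.08989 K/W
ΣR = 0.002620 + 11.40 + 0.8423 + 0.08989 = 12.33 K/W
Q = ΔT/ΣR = (-185 °C − 22.4 °C)/12.33 = -16.8 W
(Negative Q ⇒ heat flows inward; heat gain = 16.8 W.)

Q = 16.8 W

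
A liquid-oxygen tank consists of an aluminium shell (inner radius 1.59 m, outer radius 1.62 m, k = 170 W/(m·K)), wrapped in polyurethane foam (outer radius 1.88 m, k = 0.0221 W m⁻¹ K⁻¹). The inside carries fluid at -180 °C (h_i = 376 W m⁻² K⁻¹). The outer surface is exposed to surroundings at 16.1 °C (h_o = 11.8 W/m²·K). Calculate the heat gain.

Resistance network (inner→outer):
  R_conv,in = 1/(4πr²h) = 1/(4π·1.59²·376) = 8.372×10^-5 K/W
  R_aluminium = (1/1.59 − 1/1.62)/(4πk) = 0.01165/(4π·170) = 5.452×10^-6 K/W
  R_polyurethane foam = (1/1.62 − 1/1.88)/(4πk) = 0.08537/(4π·0.0221) = 0.3074 K/W
  R_conv,out = 1/(4πr²h) = 1/(4π·1.88²·11.8) = 0.001908 K/W
ΣR = 8.372×10^-5 + 5.452×10^-6 + 0.3074 + 0.001908 = 0.3094 K/W
Q = ΔT/ΣR = (-180 °C − 16.1 °C)/0.3094 = -634 W
(Negative Q ⇒ heat flows inward; heat gain = 634 W.)

Q = 634 W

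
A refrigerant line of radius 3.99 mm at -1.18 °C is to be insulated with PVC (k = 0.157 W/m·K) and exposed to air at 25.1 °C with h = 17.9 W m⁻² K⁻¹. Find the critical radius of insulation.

For a cylinder, r_cr = k_ins/h = 0.157/17.9 = 0.00877 m = 0.877 cm

r_cr = 0.877 cm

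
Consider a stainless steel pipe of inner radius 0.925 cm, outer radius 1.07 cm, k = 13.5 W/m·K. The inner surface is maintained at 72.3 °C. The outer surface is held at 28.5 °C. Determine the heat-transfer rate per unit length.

Q' = 25.5 kW/m

Q' = 2πk·ΔT/ln(r₂/r₁) = 2π × 13.5 × 43.8 / ln(0.0107/0.00925) = 25500 W/m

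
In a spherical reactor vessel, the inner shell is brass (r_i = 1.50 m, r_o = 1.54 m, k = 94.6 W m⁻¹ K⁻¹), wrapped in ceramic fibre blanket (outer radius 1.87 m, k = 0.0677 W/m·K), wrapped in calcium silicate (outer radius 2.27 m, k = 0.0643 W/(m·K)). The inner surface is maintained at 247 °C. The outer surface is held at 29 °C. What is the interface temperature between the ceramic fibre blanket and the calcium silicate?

T = 130 °C

Treat each layer as a resistance in series:
  R_brass = (1/1.50 − 1/1.54)/(4πk) = 0.01732/(4π·94.6) = 1.457×10^-5 K/W
  R_ceramic fibre blanket = (1/1.54 − 1/1.87)/(4πk) = 0.1146/(4π·0.0677) = 0.1347 K/W
  R_calcium silicate = (1/1.87 − 1/2.27)/(4πk) = 0.09423/(4π·0.0643) = 0.1166 K/W
ΣR = 1.457×10^-5 + 0.1347 + 0.1166 = 0.2513 K/W
Q = ΔT/ΣR = (247 °C − 29 °C)/0.2513 = 867.5 W
From the inner boundary to the ceramic fibre blanket/calcium silicate interface, ΣR_partial = 0.1347 K/W.
T_interface = T_in − Q·ΣR_partial = 247 °C − (867.5)(0.1347) = 130 °C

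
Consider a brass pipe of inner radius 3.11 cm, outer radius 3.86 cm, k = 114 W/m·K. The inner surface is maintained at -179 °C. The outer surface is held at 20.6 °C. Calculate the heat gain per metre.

Q' = 2πk·ΔT/ln(r₂/r₁) = 2π × 114 × 199.6 / ln(0.0386/0.0311) = 6.62×10^5 W/m

Q' = 662 kW/m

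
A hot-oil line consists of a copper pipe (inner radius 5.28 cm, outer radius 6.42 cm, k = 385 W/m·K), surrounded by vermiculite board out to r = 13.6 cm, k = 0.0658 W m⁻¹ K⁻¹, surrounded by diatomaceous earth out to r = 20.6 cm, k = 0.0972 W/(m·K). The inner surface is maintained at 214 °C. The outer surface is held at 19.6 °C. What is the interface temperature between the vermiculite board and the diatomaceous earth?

Series thermal resistances, inner to outer:
  R'_copper = ln(0.0642/0.0528)/(2πk) = 0.1955/(2π·385) = 8.081×10^-5 m·K/W
  R'_vermiculite board = ln(0.136/0.0642)/(2πk) = 0.7507/(2π·0.0658) = 1.816 m·K/W
  R'_diatomaceous earth = ln(0.206/0.136)/(2πk) = 0.4152/(2π·0.0972) = 0.6799 m·K/W
ΣR = 8.081×10^-5 + 1.816 + 0.6799 = 2.496 m·K/W
Q' = ΔT/ΣR = (214 °C − 19.6 °C)/2.496 = 77.88 W/m
From the inner boundary to the vermiculite board/diatomaceous earth interface, ΣR_partial = 1.816 m·K/W.
T_interface = T_in − Q'·ΣR_partial = 214 °C − (77.88)(1.816) = 72.6 °C

T = 72.6 °C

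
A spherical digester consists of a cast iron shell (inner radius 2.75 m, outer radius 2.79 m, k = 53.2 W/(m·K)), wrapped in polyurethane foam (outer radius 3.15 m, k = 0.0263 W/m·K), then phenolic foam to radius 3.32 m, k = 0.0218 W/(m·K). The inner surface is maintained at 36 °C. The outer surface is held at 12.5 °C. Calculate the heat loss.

Treat each layer as a resistance in series:
  R_cast iron = (1/2.75 − 1/2.79)/(4πk) = 0.005213/(4π·53.2) = 7.798×10^-6 K/W
  R_polyurethane foam = (1/2.79 − 1/3.15)/(4πk) = 0.04096/(4π·0.0263) = 0.1239 K/W
  R_phenolic foam = (1/3.15 − 1/3.32)/(4πk) = 0.01626/(4π·0.0218) = 0.05934 K/W
ΣR = 7.798×10^-6 + 0.1239 + 0.05934 = 0.1832 K/W
Q = ΔT/ΣR = (36 °C − 12.5 °C)/0.1832 = 128 W

Q = 128 W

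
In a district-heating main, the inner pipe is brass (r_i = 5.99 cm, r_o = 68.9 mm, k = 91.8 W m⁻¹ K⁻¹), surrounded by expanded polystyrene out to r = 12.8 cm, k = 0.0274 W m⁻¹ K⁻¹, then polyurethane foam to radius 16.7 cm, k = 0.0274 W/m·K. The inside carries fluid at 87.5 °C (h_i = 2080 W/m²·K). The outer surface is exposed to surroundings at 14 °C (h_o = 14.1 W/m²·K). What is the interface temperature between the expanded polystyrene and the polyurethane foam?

Treat each layer as a resistance in series:
  R'_conv,in = 1/(2πr h) = 1/(2π·0.0599·2080) = 0.001277 m·K/W
  R'_brass = ln(0.0689/0.0599)/(2πk) = 0.1400/(2π·91.8) = 2.427×10^-4 m·K/W
  R'_expanded polystyrene = ln(0.128/0.0689)/(2πk) = 0.6194/(2π·0.0274) = 3.598 m·K/W
  R'_polyurethane foam = ln(0.167/0.128)/(2πk) = 0.2660/(2π·0.0274) = 1.545 m·K/W
  R'_conv,out = 1/(2πr h) = 1/(2π·0.167·14.1) = 0.06759 m·K/W
ΣR = 0.001277 + 2.427×10^-4 + 3.598 + 1.545 + 0.06759 = 5.212 m·K/W
Q' = ΔT/ΣR = (87.5 °C − 14 °C)/5.212 = 14.10 W/m
From the inner boundary to the expanded polystyrene/polyurethane foam interface, ΣR_partial = 3.600 m·K/W.
T_interface = T_in − Q'·ΣR_partial = 87.5 °C − (14.10)(3.600) = 36.7 °C

T = 36.7 °C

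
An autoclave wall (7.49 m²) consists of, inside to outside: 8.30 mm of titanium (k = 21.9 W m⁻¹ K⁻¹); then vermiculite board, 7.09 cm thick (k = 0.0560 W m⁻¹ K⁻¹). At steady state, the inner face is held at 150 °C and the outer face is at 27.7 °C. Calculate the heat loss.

Treat each layer as a resistance in series:
  R_titanium = L/(kA) = 0.00830/(21.9·7.49) = 5.060×10^-5 K/W
  R_vermiculite board = L/(kA) = 0.0709/(0.0560·7.49) = 0.1690 K/W
ΣR = 5.060×10^-5 + 0.1690 = 0.1691 K/W
Q = ΔT/ΣR = (150 °C − 27.7 °C)/0.1691 = 723 W

Q = 723 W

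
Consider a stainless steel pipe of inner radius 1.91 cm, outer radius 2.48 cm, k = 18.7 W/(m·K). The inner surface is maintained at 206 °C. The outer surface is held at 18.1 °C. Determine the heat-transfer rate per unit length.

Q' = 2πk·ΔT/ln(r₂/r₁) = 2π × 18.7 × 187.9 / ln(0.0248/0.0191) = 84500 W/m

Q' = 84500 W/m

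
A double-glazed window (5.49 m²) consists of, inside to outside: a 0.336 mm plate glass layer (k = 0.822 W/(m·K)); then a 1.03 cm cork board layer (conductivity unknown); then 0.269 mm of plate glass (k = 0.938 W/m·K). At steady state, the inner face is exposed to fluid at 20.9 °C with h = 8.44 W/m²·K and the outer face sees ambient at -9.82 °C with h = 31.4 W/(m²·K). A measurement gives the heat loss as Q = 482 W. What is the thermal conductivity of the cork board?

ΣR = ΔT/Q = |20.9 − -9.82|/482 = 0.06373 K/W
Known resistances:
  R_conv,in = 1/(hA) = 1/(8.44·5.49) = 0.02158 K/W
  R_plate glass = L/(kA) = 3.36×10^-4/(0.822·5.49) = 7.446×10^-5 K/W
  R_plate glass = L/(kA) = 2.69×10^-4/(0.938·5.49) = 5.224×10^-5 K/W
  R_conv,out = 1/(hA) = 1/(31.4·5.49) = 0.005801 K/W
R_cork board = ΣR − ΣR_known = 0.06373 − 0.02751 = 0.03622 K/W
L/(kA) = 0.03622 ⇒ k = 0.0103/(0.03622·5.49) = 0.0518 W/m·K

k = 0.0518 W/m·K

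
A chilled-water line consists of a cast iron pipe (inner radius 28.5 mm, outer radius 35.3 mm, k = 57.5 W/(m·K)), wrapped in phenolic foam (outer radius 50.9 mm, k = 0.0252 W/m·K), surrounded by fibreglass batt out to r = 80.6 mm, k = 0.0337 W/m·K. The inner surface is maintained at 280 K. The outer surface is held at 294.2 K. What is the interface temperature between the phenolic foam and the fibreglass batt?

Treat each layer as a resistance in series:
  R'_cast iron = ln(0.0353/0.0285)/(2πk) = 0.2140/(2π·57.5) = 5.923×10^-4 m·K/W
  R'_phenolic foam = ln(0.0509/0.0353)/(2πk) = 0.3660/(2π·0.0252) = 2.311 m·K/W
  R'_fibreglass batt = ln(0.0806/0.0509)/(2πk) = 0.4596/(2π·0.0337) = 2.171 m·K/W
ΣR = 5.923×10^-4 + 2.311 + 2.171 = 4.483 m·K/W
Q' = ΔT/ΣR = (280 K − 294.2 K)/4.483 = -3.168 W/m
From the inner boundary to the phenolic foam/fibreglass batt interface, ΣR_partial = 2.312 m·K/W.
T_interface = T_in − Q'·ΣR_partial = 280 K − (-3.168)(2.312) = 287.3 K

T = 287.3 K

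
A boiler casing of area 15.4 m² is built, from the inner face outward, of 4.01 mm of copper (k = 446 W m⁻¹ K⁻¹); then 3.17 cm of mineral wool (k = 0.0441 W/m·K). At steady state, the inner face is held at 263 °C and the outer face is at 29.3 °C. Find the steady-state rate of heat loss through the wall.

Q = 5.01 kW

Treat each layer as a resistance in series:
  R_copper = L/(kA) = 0.00401/(446·15.4) = 5.838×10^-7 K/W
  R_mineral wool = L/(kA) = 0.0317/(0.0441·15.4) = 0.04668 K/W
ΣR = 5.838×10^-7 + 0.04668 = 0.04668 K/W
Q = ΔT/ΣR = (263 °C − 29.3 °C)/0.04668 = 5010 W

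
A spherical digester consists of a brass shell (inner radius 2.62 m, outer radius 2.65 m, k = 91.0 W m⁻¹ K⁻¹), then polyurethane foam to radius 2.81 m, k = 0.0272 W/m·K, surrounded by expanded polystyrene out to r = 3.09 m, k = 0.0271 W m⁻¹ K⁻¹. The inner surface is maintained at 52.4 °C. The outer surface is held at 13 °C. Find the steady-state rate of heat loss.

Q = 250 W

Treat each layer as a resistance in series:
  R_brass = (1/2.62 − 1/2.65)/(4πk) = 0.004321/(4π·91.0) = 3.779×10^-6 K/W
  R_polyurethane foam = (1/2.65 − 1/2.81)/(4πk) = 0.02149/(4π·0.0272) = 0.06286 K/W
  R_expanded polystyrene = (1/2.81 − 1/3.09)/(4πk) = 0.03225/(4π·0.0271) = 0.09469 K/W
ΣR = 3.779×10^-6 + 0.06286 + 0.09469 = 0.1576 K/W
Q = ΔT/ΣR = (52.4 °C − 13 °C)/0.1576 = 250 W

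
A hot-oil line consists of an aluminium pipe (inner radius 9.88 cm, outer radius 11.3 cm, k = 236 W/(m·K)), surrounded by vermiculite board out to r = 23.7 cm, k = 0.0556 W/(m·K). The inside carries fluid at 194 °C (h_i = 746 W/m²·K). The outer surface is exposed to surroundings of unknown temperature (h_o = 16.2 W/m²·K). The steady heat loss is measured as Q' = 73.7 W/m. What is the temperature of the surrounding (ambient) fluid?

T_out = 34.5 °C

Sum the resistances:
  R'_conv,in = 1/(2πr h) = 1/(2π·0.0988·746) = 0.002159 m·K/W
  R'_aluminium = ln(0.113/0.0988)/(2πk) = 0.1343/(2π·236) = 9.056×10^-5 m·K/W
  R'_vermiculite board = ln(0.237/0.113)/(2πk) = 0.7407/(2π·0.0556) = 2.120 m·K/W
  R'_conv,out = 1/(2πr h) = 1/(2π·0.237·16.2) = 0.04145 m·K/W
ΣR = 2.164 m·K/W
ΔT = Q'·ΣR = 73.7 × 2.164 = 159.5 K
Heat flows outward, so T_out = T_in − ΔT = 194 − 159.5 = 34.5 °C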